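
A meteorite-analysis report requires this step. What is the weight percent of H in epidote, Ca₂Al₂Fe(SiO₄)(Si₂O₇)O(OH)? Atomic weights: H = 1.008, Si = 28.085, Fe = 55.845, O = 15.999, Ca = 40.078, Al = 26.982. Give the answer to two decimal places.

0.21 mass %

Formula mass = 2*40.078 + 2*26.982 + 1*55.845 + 3*28.085 + 13*15.999 + 1*1.008 = 483.215 g/mol, of which 1.008 g is H.
So H makes up 1.008/483.215 = 0.0021 of the mass, i.e. 0.21%.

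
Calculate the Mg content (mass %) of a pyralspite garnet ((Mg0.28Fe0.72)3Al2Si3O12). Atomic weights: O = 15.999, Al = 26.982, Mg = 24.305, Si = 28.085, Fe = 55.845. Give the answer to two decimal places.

4.33 mass %

Formula mass = 0.84·24.305 + 2.16·55.845 + 2·26.982 + 3·28.085 + 12·15.999 = 471.248 g/mol, of which 20.416 g is Mg.
So Mg makes up 20.416/471.248 = 0.0433 of the mass, i.e. 4.33%.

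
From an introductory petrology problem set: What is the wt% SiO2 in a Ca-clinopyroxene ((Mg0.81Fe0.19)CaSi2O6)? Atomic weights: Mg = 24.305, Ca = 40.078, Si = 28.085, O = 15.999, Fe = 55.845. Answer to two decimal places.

Molar mass of (Mg0.81Fe0.19)CaSi2O6 = 0.81·24.305 + 0.19·55.845 + 1·40.078 + 2·28.085 + 6·15.999 = 222.540 g/mol.
Each formula unit contains 2 Si, equivalent to 2/1 = 2.0000 mol SiO2.
M(SiO2) = 1×28.085 + 2×15.999 = 60.083 g/mol.
Mass of SiO2 per formula unit = 2.0000 × 60.083 = 120.166 g.
SiO2 wt% = 120.166 / 222.540 × 100 = 54.00%.

54.00 wt%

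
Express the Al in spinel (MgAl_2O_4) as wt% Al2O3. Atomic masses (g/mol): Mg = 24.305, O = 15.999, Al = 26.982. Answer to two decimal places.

71.67 wt%

Formula mass = 142.265 g/mol.
2 Al → 1.0000 mol Al2O3 per formula unit; M(Al2O3) = 101.961, so Al2O3 mass = 101.961 g.
101.961/142.265 × 100 = 71.67 wt%.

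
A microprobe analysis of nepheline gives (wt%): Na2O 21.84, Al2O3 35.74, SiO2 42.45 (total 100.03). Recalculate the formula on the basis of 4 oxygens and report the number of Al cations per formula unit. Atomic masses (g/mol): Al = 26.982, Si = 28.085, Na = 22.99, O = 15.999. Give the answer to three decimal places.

0.995 Al apfu

Na2O (M=61.979): mol = 0.35238; Na = 0.70476, O = 0.35238.
Al2O3 (M=101.961): mol = 0.35053; Al = 0.70106, O = 1.05159.
SiO2 (M=60.083): mol = 0.70652; Si = 0.70652, O = 1.41304.
ΣO = 2.81701; factor = 4/ΣO = 1.41995.
Al apfu = 0.70106 × 1.41995 = 0.995.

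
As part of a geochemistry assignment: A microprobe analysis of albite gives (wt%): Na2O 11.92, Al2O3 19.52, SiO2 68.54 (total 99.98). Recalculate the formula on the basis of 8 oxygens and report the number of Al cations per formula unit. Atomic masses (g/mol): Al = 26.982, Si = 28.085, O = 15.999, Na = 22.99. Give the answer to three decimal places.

11.92 wt% Na2O ÷ 61.979 g/mol = 0.19232 mol, giving 0.38464 Na and 0.19232 O.
19.52 wt% Al2O3 ÷ 101.961 g/mol = 0.19145 mol, giving 0.38290 Al and 0.57435 O.
68.54 wt% SiO2 ÷ 60.083 g/mol = 1.14076 mol, giving 1.14076 Si and 2.28152 O.
Oxygen sums to 3.04819; scaling by 8/3.04819 = 2.62451 puts the formula on 8 O.
Al: 0.38290 × 2.62451 = 1.005 atoms per formula unit.

1.005 Al apfu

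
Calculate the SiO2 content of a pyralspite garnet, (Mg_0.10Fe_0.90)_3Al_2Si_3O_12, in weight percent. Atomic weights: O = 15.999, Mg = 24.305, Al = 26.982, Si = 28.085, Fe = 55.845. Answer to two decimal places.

M((Mg_0.10Fe_0.90)_3Al_2Si_3O_12) = 488.280 g/mol; M(SiO2) = 60.083 g/mol.
Moles SiO2 per formula unit = 3 Si ÷ 1 = 3.0000.
SiO2 fraction = (3.0000 × 60.083) / 488.280 = 180.249/488.280 = 0.3692.

36.92 wt%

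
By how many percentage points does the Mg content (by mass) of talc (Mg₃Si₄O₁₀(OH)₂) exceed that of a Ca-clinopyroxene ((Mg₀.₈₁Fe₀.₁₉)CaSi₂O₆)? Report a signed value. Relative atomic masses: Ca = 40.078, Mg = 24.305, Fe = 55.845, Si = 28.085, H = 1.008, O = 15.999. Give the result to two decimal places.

M(Mg₃Si₄O₁₀(OH)₂) = 379.259 g/mol, so wt% Mg = 72.915/379.259 × 100 = 19.23%.
M((Mg₀.₈₁Fe₀.₁₉)CaSi₂O₆) = 222.540 g/mol, so wt% Mg = 19.687/222.540 × 100 = 8.85%.
19.23 − 8.85 = 10.38 pp.

10.38 percentage points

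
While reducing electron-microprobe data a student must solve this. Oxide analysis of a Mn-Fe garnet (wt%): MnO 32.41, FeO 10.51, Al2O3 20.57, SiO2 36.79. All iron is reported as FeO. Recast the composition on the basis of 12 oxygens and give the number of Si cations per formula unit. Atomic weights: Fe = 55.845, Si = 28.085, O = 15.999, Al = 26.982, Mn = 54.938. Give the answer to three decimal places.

3.020 Si apfu

MnO (M=70.937): mol = 0.45688; Mn = 0.45688, O = 0.45688.
FeO (M=71.844): mol = 0.14629; Fe = 0.14629, O = 0.14629.
Al2O3 (M=101.961): mol = 0.20174; Al = 0.40348, O = 0.60522.
SiO2 (M=60.083): mol = 0.61232; Si = 0.61232, O = 1.22464.
ΣO = 2.43303; factor = 12/ΣO = 4.93212.
Si apfu = 0.61232 × 4.93212 = 3.020.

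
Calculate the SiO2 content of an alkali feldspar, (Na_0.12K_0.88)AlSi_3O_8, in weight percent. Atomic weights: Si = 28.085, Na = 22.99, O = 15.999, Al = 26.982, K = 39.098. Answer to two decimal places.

M((Na_0.12K_0.88)AlSi_3O_8) = 276.394 g/mol; M(SiO2) = 60.083 g/mol.
Moles SiO2 per formula unit = 3 Si ÷ 1 = 3.0000.
SiO2 fraction = (3.0000 × 60.083) / 276.394 = 180.249/276.394 = 0.6521.

65.21 wt%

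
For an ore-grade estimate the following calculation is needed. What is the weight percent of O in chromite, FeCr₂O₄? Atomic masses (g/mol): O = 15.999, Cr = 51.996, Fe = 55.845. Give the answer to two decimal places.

28.59 wt%

M(FeCr₂O₄) = 223.833 g/mol.
O contributes 4 × 15.999 = 63.996 g per mole.
63.996/223.833 = 0.2859 → 28.59%.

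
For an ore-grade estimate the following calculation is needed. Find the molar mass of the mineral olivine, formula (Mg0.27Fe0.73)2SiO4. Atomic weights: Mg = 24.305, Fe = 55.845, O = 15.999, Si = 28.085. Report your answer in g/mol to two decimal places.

The formula mass is the sum 0.54·24.305 + 1.46·55.845 + 1·28.085 + 4·15.999.

186.74 g/mol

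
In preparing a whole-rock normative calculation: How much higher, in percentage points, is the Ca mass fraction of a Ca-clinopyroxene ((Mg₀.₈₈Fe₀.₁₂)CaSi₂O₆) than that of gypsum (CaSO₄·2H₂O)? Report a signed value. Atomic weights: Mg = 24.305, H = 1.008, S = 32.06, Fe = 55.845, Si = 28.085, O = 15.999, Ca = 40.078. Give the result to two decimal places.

-5.09 percentage points

M((Mg₀.₈₈Fe₀.₁₂)CaSi₂O₆) = 220.332 g/mol, so wt% Ca = 40.078/220.332 × 100 = 18.19%.
M(CaSO₄·2H₂O) = 172.164 g/mol, so wt% Ca = 40.078/172.164 × 100 = 23.28%.
18.19 − 23.28 = -5.09 pp.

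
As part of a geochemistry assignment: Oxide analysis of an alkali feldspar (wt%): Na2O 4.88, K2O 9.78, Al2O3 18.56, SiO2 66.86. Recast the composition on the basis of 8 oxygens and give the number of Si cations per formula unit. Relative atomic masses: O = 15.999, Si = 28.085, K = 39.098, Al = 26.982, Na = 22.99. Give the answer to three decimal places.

Na2O: 4.88/61.979 = 0.07874 mol → 0.15748 mol Na, 0.07874 mol O.
K2O: 9.78/94.195 = 0.10383 mol → 0.20766 mol K, 0.10383 mol O.
Al2O3: 18.56/101.961 = 0.18203 mol → 0.36406 mol Al, 0.54609 mol O.
SiO2: 66.86/60.083 = 1.11279 mol → 1.11279 mol Si, 2.22558 mol O.
Total oxygen = 2.95424 mol. Normalization factor = 8/2.95424 = 2.70797.
Si per 8 O = 1.11279 × 2.70797 = 3.013.

3.013 Si apfu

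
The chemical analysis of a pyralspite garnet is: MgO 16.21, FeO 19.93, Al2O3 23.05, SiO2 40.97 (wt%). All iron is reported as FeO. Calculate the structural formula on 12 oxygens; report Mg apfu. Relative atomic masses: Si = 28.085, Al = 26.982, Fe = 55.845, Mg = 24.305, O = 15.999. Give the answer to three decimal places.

1.773 Mg apfu

MgO (M=40.304): mol = 0.40219; Mg = 0.40219, O = 0.40219.
FeO (M=71.844): mol = 0.27741; Fe = 0.27741, O = 0.27741.
Al2O3 (M=101.961): mol = 0.22607; Al = 0.45214, O = 0.67821.
SiO2 (M=60.083): mol = 0.68189; Si = 0.68189, O = 1.36378.
ΣO = 2.72159; factor = 12/ΣO = 4.40919.
Mg apfu = 0.40219 × 4.40919 = 1.773.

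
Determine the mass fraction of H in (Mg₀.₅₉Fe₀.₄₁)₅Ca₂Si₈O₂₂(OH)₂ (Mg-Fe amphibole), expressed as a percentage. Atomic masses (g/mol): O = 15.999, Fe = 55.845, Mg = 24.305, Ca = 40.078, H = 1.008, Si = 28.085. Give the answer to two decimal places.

0.23 wt%

Molar mass of (Mg₀.₅₉Fe₀.₄₁)₅Ca₂Si₈O₂₂(OH)₂: 2.95*24.305 + 2.05*55.845 + 2*40.078 + 8*28.085 + 24*15.999 + 2*1.008 = 877.010 g/mol.
Mass of H per formula unit: 2 × 1.008 = 2.016 g.
Weight fraction H = 2.016 / 877.010 = 0.0023.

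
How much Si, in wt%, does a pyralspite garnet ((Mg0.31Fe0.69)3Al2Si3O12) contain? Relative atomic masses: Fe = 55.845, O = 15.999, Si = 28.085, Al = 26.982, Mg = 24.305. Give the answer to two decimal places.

17.99 wt%

Formula mass = 0.93×24.305 + 2.07×55.845 + 2×26.982 + 3×28.085 + 12×15.999 = 468.410 g/mol, of which 84.255 g is Si.
So Si makes up 84.255/468.410 = 0.1799 of the mass, i.e. 17.99%.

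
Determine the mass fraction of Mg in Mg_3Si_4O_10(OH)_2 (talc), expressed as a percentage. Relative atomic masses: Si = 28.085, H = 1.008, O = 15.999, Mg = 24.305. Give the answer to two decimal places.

Molar mass of Mg_3Si_4O_10(OH)_2: 3*24.305 + 4*28.085 + 12*15.999 + 2*1.008 = 379.259 g/mol.
Mass of Mg per formula unit: 3 × 24.305 = 72.915 g.
Weight fraction Mg = 72.915 / 379.259 = 0.1923.

19.23 weight percent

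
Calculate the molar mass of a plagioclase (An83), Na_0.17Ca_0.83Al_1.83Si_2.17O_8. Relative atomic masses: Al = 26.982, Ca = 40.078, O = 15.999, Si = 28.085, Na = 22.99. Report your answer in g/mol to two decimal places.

The formula mass is the sum 0.17×22.99 + 0.83×40.078 + 1.83×26.982 + 2.17×28.085 + 8×15.999.

275.49 g/mol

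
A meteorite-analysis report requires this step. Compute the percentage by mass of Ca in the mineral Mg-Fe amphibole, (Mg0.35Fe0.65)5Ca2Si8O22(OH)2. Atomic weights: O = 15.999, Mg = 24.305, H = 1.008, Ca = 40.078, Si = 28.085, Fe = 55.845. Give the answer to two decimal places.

8.76 mass %

Formula mass = 1.75*24.305 + 3.25*55.845 + 2*40.078 + 8*28.085 + 24*15.999 + 2*1.008 = 914.858 g/mol, of which 80.156 g is Ca.
So Ca makes up 80.156/914.858 = 0.0876 of the mass, i.e. 8.76%.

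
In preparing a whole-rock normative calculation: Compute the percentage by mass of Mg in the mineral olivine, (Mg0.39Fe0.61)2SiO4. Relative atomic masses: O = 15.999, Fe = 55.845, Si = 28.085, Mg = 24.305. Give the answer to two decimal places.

Formula mass = 0.78·24.305 + 1.22·55.845 + 1·28.085 + 4·15.999 = 179.170 g/mol, of which 18.958 g is Mg.
So Mg makes up 18.958/179.170 = 0.1058 of the mass, i.e. 10.58%.

10.58 wt%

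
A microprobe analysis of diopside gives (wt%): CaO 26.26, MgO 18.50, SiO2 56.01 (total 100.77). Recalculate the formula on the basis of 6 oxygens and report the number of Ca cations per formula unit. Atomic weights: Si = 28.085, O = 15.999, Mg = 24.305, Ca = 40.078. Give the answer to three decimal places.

1.006 Ca apfu

CaO: 26.26/56.077 = 0.46828 mol → 0.46828 mol Ca, 0.46828 mol O.
MgO: 18.50/40.304 = 0.45901 mol → 0.45901 mol Mg, 0.45901 mol O.
SiO2: 56.01/60.083 = 0.93221 mol → 0.93221 mol Si, 1.86442 mol O.
Total oxygen = 2.79171 mol. Normalization factor = 6/2.79171 = 2.14922.
Ca per 6 O = 0.46828 × 2.14922 = 1.006.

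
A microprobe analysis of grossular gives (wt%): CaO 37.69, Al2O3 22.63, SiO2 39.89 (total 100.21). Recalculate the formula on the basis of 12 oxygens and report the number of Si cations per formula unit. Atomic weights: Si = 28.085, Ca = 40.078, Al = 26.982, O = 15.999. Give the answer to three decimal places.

2.989 Si apfu

37.69 wt% CaO ÷ 56.077 g/mol = 0.67211 mol, giving 0.67211 Ca and 0.67211 O.
22.63 wt% Al2O3 ÷ 101.961 g/mol = 0.22195 mol, giving 0.44390 Al and 0.66585 O.
39.89 wt% SiO2 ÷ 60.083 g/mol = 0.66391 mol, giving 0.66391 Si and 1.32782 O.
Oxygen sums to 2.66578; scaling by 12/2.66578 = 4.50150 puts the formula on 12 O.
Si: 0.66391 × 4.50150 = 2.989 atoms per formula unit.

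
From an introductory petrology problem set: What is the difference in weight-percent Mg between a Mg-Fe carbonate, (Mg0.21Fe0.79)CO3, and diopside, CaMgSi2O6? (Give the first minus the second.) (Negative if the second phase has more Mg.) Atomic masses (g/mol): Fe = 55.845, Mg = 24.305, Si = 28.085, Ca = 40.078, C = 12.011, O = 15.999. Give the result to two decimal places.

-6.55 percentage points

First mineral: 5.104 g Mg in 109.230 g formula = 4.67 wt% Mg.
Second mineral: 24.305 g Mg in 216.547 g formula = 11.22 wt% Mg.
4.67% − 11.22% gives a difference of -6.55 percentage points.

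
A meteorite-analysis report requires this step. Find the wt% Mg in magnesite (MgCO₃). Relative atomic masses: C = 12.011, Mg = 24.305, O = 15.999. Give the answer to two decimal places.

28.83 weight percent

Formula mass = 1×24.305 + 1×12.011 + 3×15.999 = 84.313 g/mol, of which 24.305 g is Mg.
So Mg makes up 24.305/84.313 = 0.2883 of the mass, i.e. 28.83%.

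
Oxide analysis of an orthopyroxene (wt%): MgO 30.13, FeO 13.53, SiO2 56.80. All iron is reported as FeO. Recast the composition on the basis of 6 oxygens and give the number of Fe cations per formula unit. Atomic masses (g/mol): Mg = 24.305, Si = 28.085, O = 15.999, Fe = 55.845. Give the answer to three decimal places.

0.400 Fe apfu

MgO (M=40.304): mol = 0.74757; Mg = 0.74757, O = 0.74757.
FeO (M=71.844): mol = 0.18832; Fe = 0.18832, O = 0.18832.
SiO2 (M=60.083): mol = 0.94536; Si = 0.94536, O = 1.89072.
ΣO = 2.82661; factor = 6/ΣO = 2.12268.
Fe apfu = 0.18832 × 2.12268 = 0.400.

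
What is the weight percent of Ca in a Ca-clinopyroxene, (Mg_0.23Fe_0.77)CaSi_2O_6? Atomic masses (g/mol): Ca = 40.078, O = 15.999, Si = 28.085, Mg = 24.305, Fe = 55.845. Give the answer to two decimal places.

Molar mass of (Mg_0.23Fe_0.77)CaSi_2O_6: 0.23×24.305 + 0.77×55.845 + 1×40.078 + 2×28.085 + 6×15.999 = 240.833 g/mol.
Mass of Ca per formula unit: 1 × 40.078 = 40.078 g.
Weight fraction Ca = 40.078 / 240.833 = 0.1664.

16.64 wt%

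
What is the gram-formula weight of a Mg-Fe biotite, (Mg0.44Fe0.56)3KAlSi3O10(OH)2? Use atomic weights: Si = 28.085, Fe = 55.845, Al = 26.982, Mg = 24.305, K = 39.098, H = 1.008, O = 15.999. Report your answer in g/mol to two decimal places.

470.24 g/mol

M = 1.32·24.305 + 1.68·55.845 + 1·39.098 + 1·26.982 + 3·28.085 + 12·15.999 + 2·1.008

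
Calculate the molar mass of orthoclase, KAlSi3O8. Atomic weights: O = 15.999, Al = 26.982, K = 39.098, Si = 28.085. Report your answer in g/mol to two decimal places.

The formula mass is the sum 1×39.098 + 1×26.982 + 3×28.085 + 8×15.999.

278.33 g/mol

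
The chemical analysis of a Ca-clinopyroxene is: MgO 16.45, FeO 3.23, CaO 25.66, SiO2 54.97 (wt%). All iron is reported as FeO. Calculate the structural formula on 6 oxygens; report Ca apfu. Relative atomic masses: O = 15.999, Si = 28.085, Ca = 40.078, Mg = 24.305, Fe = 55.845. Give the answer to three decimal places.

16.45 wt% MgO ÷ 40.304 g/mol = 0.40815 mol, giving 0.40815 Mg and 0.40815 O.
3.23 wt% FeO ÷ 71.844 g/mol = 0.04496 mol, giving 0.04496 Fe and 0.04496 O.
25.66 wt% CaO ÷ 56.077 g/mol = 0.45759 mol, giving 0.45759 Ca and 0.45759 O.
54.97 wt% SiO2 ÷ 60.083 g/mol = 0.91490 mol, giving 0.91490 Si and 1.82980 O.
Oxygen sums to 2.74050; scaling by 6/2.74050 = 2.18938 puts the formula on 6 O.
Ca: 0.45759 × 2.18938 = 1.002 atoms per formula unit.

1.002 Ca apfu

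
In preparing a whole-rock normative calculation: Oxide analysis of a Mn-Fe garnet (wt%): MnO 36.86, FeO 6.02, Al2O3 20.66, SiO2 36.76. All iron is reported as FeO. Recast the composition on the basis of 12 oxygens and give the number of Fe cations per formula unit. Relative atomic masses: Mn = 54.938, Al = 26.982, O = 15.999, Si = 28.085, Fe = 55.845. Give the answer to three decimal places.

MnO (M=70.937): mol = 0.51962; Mn = 0.51962, O = 0.51962.
FeO (M=71.844): mol = 0.08379; Fe = 0.08379, O = 0.08379.
Al2O3 (M=101.961): mol = 0.20263; Al = 0.40526, O = 0.60789.
SiO2 (M=60.083): mol = 0.61182; Si = 0.61182, O = 1.22364.
ΣO = 2.43494; factor = 12/ΣO = 4.92825.
Fe apfu = 0.08379 × 4.92825 = 0.413.

0.413 Fe apfu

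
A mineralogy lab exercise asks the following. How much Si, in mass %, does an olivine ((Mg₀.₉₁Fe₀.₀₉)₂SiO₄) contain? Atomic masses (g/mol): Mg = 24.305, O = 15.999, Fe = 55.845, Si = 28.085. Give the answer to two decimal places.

Formula mass = 1.82×24.305 + 0.18×55.845 + 1×28.085 + 4×15.999 = 146.368 g/mol, of which 28.085 g is Si.
So Si makes up 28.085/146.368 = 0.1919 of the mass, i.e. 19.19%.

19.19 mass %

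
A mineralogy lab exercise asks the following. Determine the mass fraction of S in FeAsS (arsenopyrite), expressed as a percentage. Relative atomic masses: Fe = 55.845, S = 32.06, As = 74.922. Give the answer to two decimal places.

19.69 wt%

M(FeAsS) = 162.827 g/mol.
S contributes 1 × 32.06 = 32.060 g per mole.
32.060/162.827 = 0.1969 → 19.69%.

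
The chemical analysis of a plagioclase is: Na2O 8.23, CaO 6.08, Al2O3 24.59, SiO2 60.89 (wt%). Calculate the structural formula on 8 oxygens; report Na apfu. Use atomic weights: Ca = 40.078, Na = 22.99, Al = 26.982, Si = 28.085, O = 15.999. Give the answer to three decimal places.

0.710 Na apfu

Na2O (M=61.979): mol = 0.13279; Na = 0.26558, O = 0.13279.
CaO (M=56.077): mol = 0.10842; Ca = 0.10842, O = 0.10842.
Al2O3 (M=101.961): mol = 0.24117; Al = 0.48234, O = 0.72351.
SiO2 (M=60.083): mol = 1.01343; Si = 1.01343, O = 2.02686.
ΣO = 2.99158; factor = 8/ΣO = 2.67417.
Na apfu = 0.26558 × 2.67417 = 0.710.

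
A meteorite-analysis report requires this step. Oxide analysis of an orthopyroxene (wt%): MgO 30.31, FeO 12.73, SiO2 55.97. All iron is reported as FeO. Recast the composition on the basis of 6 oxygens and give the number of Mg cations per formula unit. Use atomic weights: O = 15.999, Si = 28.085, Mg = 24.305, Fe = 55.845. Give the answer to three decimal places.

1.616 Mg apfu

30.31 wt% MgO ÷ 40.304 g/mol = 0.75203 mol, giving 0.75203 Mg and 0.75203 O.
12.73 wt% FeO ÷ 71.844 g/mol = 0.17719 mol, giving 0.17719 Fe and 0.17719 O.
55.97 wt% SiO2 ÷ 60.083 g/mol = 0.93154 mol, giving 0.93154 Si and 1.86308 O.
Oxygen sums to 2.79230; scaling by 6/2.79230 = 2.14877 puts the formula on 6 O.
Mg: 0.75203 × 2.14877 = 1.616 atoms per formula unit.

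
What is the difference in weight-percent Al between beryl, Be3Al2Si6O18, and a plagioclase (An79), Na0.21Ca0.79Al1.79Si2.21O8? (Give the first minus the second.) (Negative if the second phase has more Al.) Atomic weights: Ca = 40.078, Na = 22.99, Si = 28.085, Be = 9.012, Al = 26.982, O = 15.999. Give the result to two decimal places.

M(Be3Al2Si6O18) = 537.492 g/mol, so wt% Al = 53.964/537.492 × 100 = 10.04%.
M(Na0.21Ca0.79Al1.79Si2.21O8) = 274.847 g/mol, so wt% Al = 48.298/274.847 × 100 = 17.57%.
10.04 − 17.57 = -7.53 pp.

-7.53 percentage points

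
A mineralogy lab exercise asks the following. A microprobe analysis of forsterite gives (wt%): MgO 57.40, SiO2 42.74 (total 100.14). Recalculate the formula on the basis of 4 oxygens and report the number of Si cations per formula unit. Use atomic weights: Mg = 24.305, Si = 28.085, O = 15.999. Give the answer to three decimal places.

MgO (M=40.304): mol = 1.42418; Mg = 1.42418, O = 1.42418.
SiO2 (M=60.083): mol = 0.71135; Si = 0.71135, O = 1.42270.
ΣO = 2.84688; factor = 4/ΣO = 1.40505.
Si apfu = 0.71135 × 1.40505 = 0.999.

0.999 Si apfu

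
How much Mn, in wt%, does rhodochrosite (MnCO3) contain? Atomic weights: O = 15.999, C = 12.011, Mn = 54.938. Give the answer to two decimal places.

47.79 wt%

Formula mass = 1×54.938 + 1×12.011 + 3×15.999 = 114.946 g/mol, of which 54.938 g is Mn.
So Mn makes up 54.938/114.946 = 0.4779 of the mass, i.e. 47.79%.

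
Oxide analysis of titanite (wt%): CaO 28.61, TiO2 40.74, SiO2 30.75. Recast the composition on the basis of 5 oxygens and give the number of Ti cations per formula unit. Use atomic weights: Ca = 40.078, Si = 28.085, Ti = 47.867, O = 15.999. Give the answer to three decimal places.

0.999 Ti apfu

28.61 wt% CaO ÷ 56.077 g/mol = 0.51019 mol, giving 0.51019 Ca and 0.51019 O.
40.74 wt% TiO2 ÷ 79.865 g/mol = 0.51011 mol, giving 0.51011 Ti and 1.02022 O.
30.75 wt% SiO2 ÷ 60.083 g/mol = 0.51179 mol, giving 0.51179 Si and 1.02358 O.
Oxygen sums to 2.55399; scaling by 5/2.55399 = 1.95772 puts the formula on 5 O.
Ti: 0.51011 × 1.95772 = 0.999 atoms per formula unit.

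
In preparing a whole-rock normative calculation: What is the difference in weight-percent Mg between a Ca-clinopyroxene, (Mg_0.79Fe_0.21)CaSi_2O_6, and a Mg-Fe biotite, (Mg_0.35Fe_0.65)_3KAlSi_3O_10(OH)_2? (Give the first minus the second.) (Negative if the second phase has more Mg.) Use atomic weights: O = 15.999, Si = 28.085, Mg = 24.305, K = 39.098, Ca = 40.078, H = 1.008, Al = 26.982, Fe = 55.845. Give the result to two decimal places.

3.27 percentage points

M((Mg_0.79Fe_0.21)CaSi_2O_6) = 223.170 g/mol, so wt% Mg = 19.201/223.170 × 100 = 8.60%.
M((Mg_0.35Fe_0.65)_3KAlSi_3O_10(OH)_2) = 478.757 g/mol, so wt% Mg = 25.520/478.757 × 100 = 5.33%.
8.60 − 5.33 = 3.27 pp.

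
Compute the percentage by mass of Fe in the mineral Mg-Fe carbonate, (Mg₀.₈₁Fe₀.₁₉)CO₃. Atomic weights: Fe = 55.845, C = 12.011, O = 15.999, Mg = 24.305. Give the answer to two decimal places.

Molar mass of (Mg₀.₈₁Fe₀.₁₉)CO₃: 0.81·24.305 + 0.19·55.845 + 1·12.011 + 3·15.999 = 90.306 g/mol.
Mass of Fe per formula unit: 0.19 × 55.845 = 10.611 g.
Weight fraction Fe = 10.611 / 90.306 = 0.1175.

11.75 weight percent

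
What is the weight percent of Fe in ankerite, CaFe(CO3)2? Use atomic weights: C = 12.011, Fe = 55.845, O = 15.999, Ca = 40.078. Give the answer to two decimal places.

M(CaFe(CO3)2) = 215.939 g/mol.
Fe contributes 1 × 55.845 = 55.845 g per mole.
55.845/215.939 = 0.2586 → 25.86%.

25.86 wt%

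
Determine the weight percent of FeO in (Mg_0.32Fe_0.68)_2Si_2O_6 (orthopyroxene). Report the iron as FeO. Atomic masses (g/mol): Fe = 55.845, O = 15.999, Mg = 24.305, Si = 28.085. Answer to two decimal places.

40.10 wt%

M((Mg_0.32Fe_0.68)_2Si_2O_6) = 243.668 g/mol; M(FeO) = 71.844 g/mol.
Moles FeO per formula unit = 1.36 Fe ÷ 1 = 1.3600.
FeO fraction = (1.3600 × 71.844) / 243.668 = 97.708/243.668 = 0.4010.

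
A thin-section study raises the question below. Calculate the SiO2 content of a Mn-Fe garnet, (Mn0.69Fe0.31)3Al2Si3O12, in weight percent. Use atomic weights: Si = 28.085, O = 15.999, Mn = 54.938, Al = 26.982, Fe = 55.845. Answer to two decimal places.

Molar mass of (Mn0.69Fe0.31)3Al2Si3O12 = 2.07*54.938 + 0.93*55.845 + 2*26.982 + 3*28.085 + 12*15.999 = 495.865 g/mol.
Each formula unit contains 3 Si, equivalent to 3/1 = 3.0000 mol SiO2.
M(SiO2) = 1×28.085 + 2×15.999 = 60.083 g/mol.
Mass of SiO2 per formula unit = 3.0000 × 60.083 = 180.249 g.
SiO2 wt% = 180.249 / 495.865 × 100 = 36.35%.

36.35 wt%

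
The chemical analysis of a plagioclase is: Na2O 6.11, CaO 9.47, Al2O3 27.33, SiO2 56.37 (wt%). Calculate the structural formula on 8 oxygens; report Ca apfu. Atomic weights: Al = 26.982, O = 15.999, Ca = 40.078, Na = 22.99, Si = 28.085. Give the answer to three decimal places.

6.11 wt% Na2O ÷ 61.979 g/mol = 0.09858 mol, giving 0.19716 Na and 0.09858 O.
9.47 wt% CaO ÷ 56.077 g/mol = 0.16887 mol, giving 0.16887 Ca and 0.16887 O.
27.33 wt% Al2O3 ÷ 101.961 g/mol = 0.26804 mol, giving 0.53608 Al and 0.80412 O.
56.37 wt% SiO2 ÷ 60.083 g/mol = 0.93820 mol, giving 0.93820 Si and 1.87640 O.
Oxygen sums to 2.94797; scaling by 8/2.94797 = 2.71373 puts the formula on 8 O.
Ca: 0.16887 × 2.71373 = 0.458 atoms per formula unit.

0.458 Ca apfu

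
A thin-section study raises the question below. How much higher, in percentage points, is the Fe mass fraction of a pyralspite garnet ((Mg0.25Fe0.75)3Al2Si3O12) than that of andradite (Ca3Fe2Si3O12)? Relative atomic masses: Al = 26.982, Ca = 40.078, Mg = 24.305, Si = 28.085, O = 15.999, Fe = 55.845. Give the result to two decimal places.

4.52 percentage points

Fe in (Mg0.25Fe0.75)3Al2Si3O12: molar mass 474.087 g/mol; 2.25×55.845 = 125.651 g → 26.50 wt%.
Fe in Ca3Fe2Si3O12: molar mass 508.167 g/mol; 2×55.845 = 111.690 g → 21.98 wt%.
Difference = 26.50 − 21.98 = 4.52 percentage points.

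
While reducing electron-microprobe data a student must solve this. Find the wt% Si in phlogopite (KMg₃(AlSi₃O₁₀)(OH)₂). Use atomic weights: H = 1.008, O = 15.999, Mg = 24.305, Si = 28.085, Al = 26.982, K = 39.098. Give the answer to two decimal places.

20.19 mass %

Formula mass = 1×39.098 + 3×24.305 + 1×26.982 + 3×28.085 + 12×15.999 + 2×1.008 = 417.254 g/mol, of which 84.255 g is Si.
So Si makes up 84.255/417.254 = 0.2019 of the mass, i.e. 20.19%.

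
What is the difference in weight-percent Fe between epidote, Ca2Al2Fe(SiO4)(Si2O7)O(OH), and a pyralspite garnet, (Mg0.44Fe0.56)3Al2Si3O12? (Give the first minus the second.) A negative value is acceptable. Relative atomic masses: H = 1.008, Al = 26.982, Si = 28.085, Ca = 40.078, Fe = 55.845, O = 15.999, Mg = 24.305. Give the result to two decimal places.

-9.01 percentage points

Fe in Ca2Al2Fe(SiO4)(Si2O7)O(OH): molar mass 483.215 g/mol; 1×55.845 = 55.845 g → 11.56 wt%.
Fe in (Mg0.44Fe0.56)3Al2Si3O12: molar mass 456.109 g/mol; 1.68×55.845 = 93.820 g → 20.57 wt%.
Difference = 11.56 − 20.57 = -9.01 percentage points.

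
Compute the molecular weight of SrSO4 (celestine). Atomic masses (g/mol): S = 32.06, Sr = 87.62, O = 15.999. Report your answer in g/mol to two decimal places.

Sr: 1 × 87.62 = 87.6200
S: 1 × 32.06 = 32.0600
O: 4 × 15.999 = 63.9960
Summing the contributions gives the formula mass.

183.68 g/mol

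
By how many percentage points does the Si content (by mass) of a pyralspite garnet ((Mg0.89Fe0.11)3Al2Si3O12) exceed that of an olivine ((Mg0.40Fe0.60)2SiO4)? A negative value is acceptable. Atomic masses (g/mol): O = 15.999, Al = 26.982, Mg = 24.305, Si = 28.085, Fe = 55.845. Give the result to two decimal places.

M((Mg0.89Fe0.11)3Al2Si3O12) = 413.530 g/mol, so wt% Si = 84.255/413.530 × 100 = 20.37%.
M((Mg0.40Fe0.60)2SiO4) = 178.539 g/mol, so wt% Si = 28.085/178.539 × 100 = 15.73%.
20.37 − 15.73 = 4.64 pp.

4.64 percentage points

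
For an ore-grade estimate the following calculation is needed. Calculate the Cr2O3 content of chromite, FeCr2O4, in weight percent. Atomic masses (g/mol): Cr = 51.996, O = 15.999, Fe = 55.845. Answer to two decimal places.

M(FeCr2O4) = 223.833 g/mol; M(Cr2O3) = 151.989 g/mol.
Moles Cr2O3 per formula unit = 2 Cr ÷ 2 = 1.0000.
Cr2O3 fraction = (1.0000 × 151.989) / 223.833 = 151.989/223.833 = 0.6790.

67.90 wt%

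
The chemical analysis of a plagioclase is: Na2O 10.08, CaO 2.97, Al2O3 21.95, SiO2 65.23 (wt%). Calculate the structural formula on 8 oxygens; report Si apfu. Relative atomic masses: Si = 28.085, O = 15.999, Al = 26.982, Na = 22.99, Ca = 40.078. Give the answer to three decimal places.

2.864 Si apfu

Na2O (M=61.979): mol = 0.16264; Na = 0.32528, O = 0.16264.
CaO (M=56.077): mol = 0.05296; Ca = 0.05296, O = 0.05296.
Al2O3 (M=101.961): mol = 0.21528; Al = 0.43056, O = 0.64584.
SiO2 (M=60.083): mol = 1.08566; Si = 1.08566, O = 2.17132.
ΣO = 3.03276; factor = 8/ΣO = 2.63786.
Si apfu = 1.08566 × 2.63786 = 2.864.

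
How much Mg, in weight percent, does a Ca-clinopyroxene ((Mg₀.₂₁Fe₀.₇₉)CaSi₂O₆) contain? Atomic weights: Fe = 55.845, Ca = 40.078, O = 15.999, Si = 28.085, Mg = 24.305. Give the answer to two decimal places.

Molar mass of (Mg₀.₂₁Fe₀.₇₉)CaSi₂O₆: 0.21*24.305 + 0.79*55.845 + 1*40.078 + 2*28.085 + 6*15.999 = 241.464 g/mol.
Mass of Mg per formula unit: 0.21 × 24.305 = 5.104 g.
Weight fraction Mg = 5.104 / 241.464 = 0.0211.

2.11 weight percent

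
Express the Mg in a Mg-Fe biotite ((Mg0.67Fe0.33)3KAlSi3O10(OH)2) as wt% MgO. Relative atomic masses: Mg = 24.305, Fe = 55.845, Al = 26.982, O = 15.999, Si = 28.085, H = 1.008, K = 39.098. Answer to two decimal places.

18.06 wt%

Formula mass = 448.479 g/mol.
2.01 Mg → 2.0100 mol MgO per formula unit; M(MgO) = 40.304, so MgO mass = 81.011 g.
81.011/448.479 × 100 = 18.06 wt%.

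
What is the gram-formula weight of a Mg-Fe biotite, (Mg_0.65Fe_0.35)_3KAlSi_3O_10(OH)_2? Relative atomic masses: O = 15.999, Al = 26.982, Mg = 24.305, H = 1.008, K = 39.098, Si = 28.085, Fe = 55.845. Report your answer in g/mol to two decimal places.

450.37 g/mol

The formula mass is the sum 1.95*24.305 + 1.05*55.845 + 1*39.098 + 1*26.982 + 3*28.085 + 12*15.999 + 2*1.008.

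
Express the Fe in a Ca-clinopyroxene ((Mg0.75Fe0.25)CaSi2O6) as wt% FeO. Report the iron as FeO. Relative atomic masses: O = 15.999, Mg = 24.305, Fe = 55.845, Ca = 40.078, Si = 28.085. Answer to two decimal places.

M((Mg0.75Fe0.25)CaSi2O6) = 224.432 g/mol; M(FeO) = 71.844 g/mol.
Moles FeO per formula unit = 0.25 Fe ÷ 1 = 0.2500.
FeO fraction = (0.2500 × 71.844) / 224.432 = 17.961/224.432 = 0.0800.

8.00 wt%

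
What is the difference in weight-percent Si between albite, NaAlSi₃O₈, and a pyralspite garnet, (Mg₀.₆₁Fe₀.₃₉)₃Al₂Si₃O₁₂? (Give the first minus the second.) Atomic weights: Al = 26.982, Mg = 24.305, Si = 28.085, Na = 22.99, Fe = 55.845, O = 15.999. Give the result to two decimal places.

12.98 percentage points

M(NaAlSi₃O₈) = 262.219 g/mol, so wt% Si = 84.255/262.219 × 100 = 32.13%.
M((Mg₀.₆₁Fe₀.₃₉)₃Al₂Si₃O₁₂) = 440.024 g/mol, so wt% Si = 84.255/440.024 × 100 = 19.15%.
32.13 − 19.15 = 12.98 pp.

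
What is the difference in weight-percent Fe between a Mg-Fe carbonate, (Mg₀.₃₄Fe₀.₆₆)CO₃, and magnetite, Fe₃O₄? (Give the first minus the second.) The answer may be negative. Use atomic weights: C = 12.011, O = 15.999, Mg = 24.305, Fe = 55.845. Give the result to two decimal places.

-37.30 percentage points

First mineral: 36.858 g Fe in 105.129 g formula = 35.06 wt% Fe.
Second mineral: 167.535 g Fe in 231.531 g formula = 72.36 wt% Fe.
35.06% − 72.36% gives a difference of -37.30 percentage points.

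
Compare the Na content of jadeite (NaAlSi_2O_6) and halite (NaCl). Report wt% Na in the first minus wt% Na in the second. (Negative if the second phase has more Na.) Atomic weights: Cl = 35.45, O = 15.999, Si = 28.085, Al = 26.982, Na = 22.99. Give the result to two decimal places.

-27.97 percentage points

Na in NaAlSi_2O_6: molar mass 202.136 g/mol; 1×22.99 = 22.990 g → 11.37 wt%.
Na in NaCl: molar mass 58.440 g/mol; 1×22.99 = 22.990 g → 39.34 wt%.
Difference = 11.37 − 39.34 = -27.97 percentage points.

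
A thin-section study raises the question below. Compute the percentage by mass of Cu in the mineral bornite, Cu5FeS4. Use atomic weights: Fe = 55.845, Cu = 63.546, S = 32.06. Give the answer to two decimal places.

63.32 mass %

Molar mass of Cu5FeS4: 5×63.546 + 1×55.845 + 4×32.06 = 501.815 g/mol.
Mass of Cu per formula unit: 5 × 63.546 = 317.730 g.
Weight fraction Cu = 317.730 / 501.815 = 0.6332.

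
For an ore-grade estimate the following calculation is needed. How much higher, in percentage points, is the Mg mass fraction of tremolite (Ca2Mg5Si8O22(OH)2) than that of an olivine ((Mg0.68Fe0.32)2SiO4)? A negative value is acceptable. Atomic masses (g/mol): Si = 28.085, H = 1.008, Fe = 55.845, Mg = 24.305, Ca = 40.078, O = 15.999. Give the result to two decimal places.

First mineral: 121.525 g Mg in 812.353 g formula = 14.96 wt% Mg.
Second mineral: 33.055 g Mg in 160.877 g formula = 20.55 wt% Mg.
14.96% − 20.55% gives a difference of -5.59 percentage points.

-5.59 percentage points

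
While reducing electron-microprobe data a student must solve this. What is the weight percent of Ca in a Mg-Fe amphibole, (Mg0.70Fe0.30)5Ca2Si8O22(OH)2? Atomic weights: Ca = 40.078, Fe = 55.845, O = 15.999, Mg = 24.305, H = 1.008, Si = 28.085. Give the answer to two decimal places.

M((Mg0.70Fe0.30)5Ca2Si8O22(OH)2) = 859.663 g/mol.
Ca contributes 2 × 40.078 = 80.156 g per mole.
80.156/859.663 = 0.0932 → 9.32%.

9.32 mass %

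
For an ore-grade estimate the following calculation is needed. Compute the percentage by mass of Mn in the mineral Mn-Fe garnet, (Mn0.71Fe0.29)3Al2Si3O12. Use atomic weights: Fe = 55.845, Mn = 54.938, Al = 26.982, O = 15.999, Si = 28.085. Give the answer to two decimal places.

23.60 mass %

Molar mass of (Mn0.71Fe0.29)3Al2Si3O12: 2.13*54.938 + 0.87*55.845 + 2*26.982 + 3*28.085 + 12*15.999 = 495.810 g/mol.
Mass of Mn per formula unit: 2.13 × 54.938 = 117.018 g.
Weight fraction Mn = 117.018 / 495.810 = 0.2360.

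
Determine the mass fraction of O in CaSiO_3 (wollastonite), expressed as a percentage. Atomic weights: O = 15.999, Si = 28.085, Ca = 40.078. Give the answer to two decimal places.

Formula mass = 1*40.078 + 1*28.085 + 3*15.999 = 116.160 g/mol, of which 47.997 g is O.
So O makes up 47.997/116.160 = 0.4132 of the mass, i.e. 41.32%.

41.32 weight percent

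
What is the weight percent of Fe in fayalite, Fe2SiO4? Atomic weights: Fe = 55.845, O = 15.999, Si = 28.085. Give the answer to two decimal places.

Formula mass = 2*55.845 + 1*28.085 + 4*15.999 = 203.771 g/mol, of which 111.690 g is Fe.
So Fe makes up 111.690/203.771 = 0.5481 of the mass, i.e. 54.81%.

54.81 weight percent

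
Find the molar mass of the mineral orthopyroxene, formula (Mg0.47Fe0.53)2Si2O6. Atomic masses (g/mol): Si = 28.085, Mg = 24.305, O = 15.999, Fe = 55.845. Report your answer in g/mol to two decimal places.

234.21 g/mol

Mg: 0.94 × 24.305 = 22.8467
Fe: 1.06 × 55.845 = 59.1957
Si: 2 × 28.085 = 56.1700
O: 6 × 15.999 = 95.9940
Summing the contributions gives the formula mass.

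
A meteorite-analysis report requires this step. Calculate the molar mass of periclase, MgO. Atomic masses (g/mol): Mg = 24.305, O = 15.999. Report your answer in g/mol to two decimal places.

40.30 g/mol

M = 1×24.305 + 1×15.999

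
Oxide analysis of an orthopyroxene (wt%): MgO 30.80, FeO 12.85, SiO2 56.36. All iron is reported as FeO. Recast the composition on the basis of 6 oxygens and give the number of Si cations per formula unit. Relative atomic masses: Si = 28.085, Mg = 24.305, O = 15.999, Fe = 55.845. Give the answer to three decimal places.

1.996 Si apfu

30.80 wt% MgO ÷ 40.304 g/mol = 0.76419 mol, giving 0.76419 Mg and 0.76419 O.
12.85 wt% FeO ÷ 71.844 g/mol = 0.17886 mol, giving 0.17886 Fe and 0.17886 O.
56.36 wt% SiO2 ÷ 60.083 g/mol = 0.93804 mol, giving 0.93804 Si and 1.87608 O.
Oxygen sums to 2.81913; scaling by 6/2.81913 = 2.12832 puts the formula on 6 O.
Si: 0.93804 × 2.12832 = 1.996 atoms per formula unit.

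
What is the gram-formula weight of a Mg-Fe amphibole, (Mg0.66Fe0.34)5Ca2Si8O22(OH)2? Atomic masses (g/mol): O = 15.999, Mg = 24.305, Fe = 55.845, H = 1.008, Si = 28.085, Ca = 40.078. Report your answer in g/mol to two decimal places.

865.97 g/mol

M = 3.30×24.305 + 1.70×55.845 + 2×40.078 + 8×28.085 + 24×15.999 + 2×1.008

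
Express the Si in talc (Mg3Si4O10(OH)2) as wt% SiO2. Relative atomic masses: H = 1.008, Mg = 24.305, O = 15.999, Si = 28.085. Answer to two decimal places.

Formula mass = 379.259 g/mol.
4 Si → 4.0000 mol SiO2 per formula unit; M(SiO2) = 60.083, so SiO2 mass = 240.332 g.
240.332/379.259 × 100 = 63.37 wt%.

63.37 wt%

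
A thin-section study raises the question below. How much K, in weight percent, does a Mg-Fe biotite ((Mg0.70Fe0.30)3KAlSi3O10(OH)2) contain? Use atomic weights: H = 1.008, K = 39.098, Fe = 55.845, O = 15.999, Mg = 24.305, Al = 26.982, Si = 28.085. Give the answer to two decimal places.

Molar mass of (Mg0.70Fe0.30)3KAlSi3O10(OH)2: 2.10·24.305 + 0.90·55.845 + 1·39.098 + 1·26.982 + 3·28.085 + 12·15.999 + 2·1.008 = 445.640 g/mol.
Mass of K per formula unit: 1 × 39.098 = 39.098 g.
Weight fraction K = 39.098 / 445.640 = 0.0877.

8.77 weight percent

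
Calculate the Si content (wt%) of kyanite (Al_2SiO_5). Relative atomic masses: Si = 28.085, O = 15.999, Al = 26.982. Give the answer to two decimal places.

17.33 wt%

M(Al_2SiO_5) = 162.044 g/mol.
Si contributes 1 × 28.085 = 28.085 g per mole.
28.085/162.044 = 0.1733 → 17.33%.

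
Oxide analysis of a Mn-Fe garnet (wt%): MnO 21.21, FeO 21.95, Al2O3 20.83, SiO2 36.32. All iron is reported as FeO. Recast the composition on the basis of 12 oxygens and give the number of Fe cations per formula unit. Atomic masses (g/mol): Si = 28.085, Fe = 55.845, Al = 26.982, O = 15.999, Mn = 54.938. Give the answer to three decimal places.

MnO (M=70.937): mol = 0.29900; Mn = 0.29900, O = 0.29900.
FeO (M=71.844): mol = 0.30552; Fe = 0.30552, O = 0.30552.
Al2O3 (M=101.961): mol = 0.20429; Al = 0.40858, O = 0.61287.
SiO2 (M=60.083): mol = 0.60450; Si = 0.60450, O = 1.20900.
ΣO = 2.42639; factor = 12/ΣO = 4.94562.
Fe apfu = 0.30552 × 4.94562 = 1.511.

1.511 Fe apfu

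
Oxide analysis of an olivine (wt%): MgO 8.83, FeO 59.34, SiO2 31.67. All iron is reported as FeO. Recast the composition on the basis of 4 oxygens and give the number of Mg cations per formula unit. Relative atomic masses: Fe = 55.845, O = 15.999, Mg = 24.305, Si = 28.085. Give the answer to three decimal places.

0.417 Mg apfu

8.83 wt% MgO ÷ 40.304 g/mol = 0.21908 mol, giving 0.21908 Mg and 0.21908 O.
59.34 wt% FeO ÷ 71.844 g/mol = 0.82596 mol, giving 0.82596 Fe and 0.82596 O.
31.67 wt% SiO2 ÷ 60.083 g/mol = 0.52710 mol, giving 0.52710 Si and 1.05420 O.
Oxygen sums to 2.09924; scaling by 4/2.09924 = 1.90545 puts the formula on 4 O.
Mg: 0.21908 × 1.90545 = 0.417 atoms per formula unit.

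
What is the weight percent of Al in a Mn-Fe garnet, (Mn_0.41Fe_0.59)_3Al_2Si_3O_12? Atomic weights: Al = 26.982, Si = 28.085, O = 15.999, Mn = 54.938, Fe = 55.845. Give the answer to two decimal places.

Molar mass of (Mn_0.41Fe_0.59)_3Al_2Si_3O_12: 1.23·54.938 + 1.77·55.845 + 2·26.982 + 3·28.085 + 12·15.999 = 496.626 g/mol.
Mass of Al per formula unit: 2 × 26.982 = 53.964 g.
Weight fraction Al = 53.964 / 496.626 = 0.1087.

10.87 mass %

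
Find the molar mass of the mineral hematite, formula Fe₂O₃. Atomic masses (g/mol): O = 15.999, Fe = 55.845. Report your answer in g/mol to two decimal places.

159.69 g/mol

The formula mass is the sum 2·55.845 + 3·15.999.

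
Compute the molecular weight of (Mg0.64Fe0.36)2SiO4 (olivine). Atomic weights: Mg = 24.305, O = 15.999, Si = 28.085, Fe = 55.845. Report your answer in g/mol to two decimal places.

163.40 g/mol

M = 1.28(24.305) + 0.72(55.845) + 1(28.085) + 4(15.999)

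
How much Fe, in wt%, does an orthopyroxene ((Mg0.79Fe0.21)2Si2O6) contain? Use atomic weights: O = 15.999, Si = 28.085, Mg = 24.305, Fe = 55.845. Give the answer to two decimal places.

M((Mg0.79Fe0.21)2Si2O6) = 214.021 g/mol.
Fe contributes 0.42 × 55.845 = 23.455 g per mole.
23.455/214.021 = 0.1096 → 10.96%.

10.96 wt%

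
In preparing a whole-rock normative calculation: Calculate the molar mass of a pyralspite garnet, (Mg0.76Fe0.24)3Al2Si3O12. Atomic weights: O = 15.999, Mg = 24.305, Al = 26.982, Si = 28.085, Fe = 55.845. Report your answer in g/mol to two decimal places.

Mg: 2.28 × 24.305 = 55.4154
Fe: 0.72 × 55.845 = 40.2084
Al: 2 × 26.982 = 53.9640
Si: 3 × 28.085 = 84.2550
O: 12 × 15.999 = 191.9880
Summing the contributions gives the formula mass.

425.83 g/mol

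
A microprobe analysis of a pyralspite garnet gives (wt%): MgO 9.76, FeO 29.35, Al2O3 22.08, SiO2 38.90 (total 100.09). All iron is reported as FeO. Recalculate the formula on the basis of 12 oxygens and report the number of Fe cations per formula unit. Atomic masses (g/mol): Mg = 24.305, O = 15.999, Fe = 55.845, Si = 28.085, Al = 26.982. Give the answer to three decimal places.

1.889 Fe apfu

9.76 wt% MgO ÷ 40.304 g/mol = 0.24216 mol, giving 0.24216 Mg and 0.24216 O.
29.35 wt% FeO ÷ 71.844 g/mol = 0.40852 mol, giving 0.40852 Fe and 0.40852 O.
22.08 wt% Al2O3 ÷ 101.961 g/mol = 0.21655 mol, giving 0.43310 Al and 0.64965 O.
38.90 wt% SiO2 ÷ 60.083 g/mol = 0.64744 mol, giving 0.64744 Si and 1.29488 O.
Oxygen sums to 2.59521; scaling by 12/2.59521 = 4.62390 puts the formula on 12 O.
Fe: 0.40852 × 4.62390 = 1.889 atoms per formula unit.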